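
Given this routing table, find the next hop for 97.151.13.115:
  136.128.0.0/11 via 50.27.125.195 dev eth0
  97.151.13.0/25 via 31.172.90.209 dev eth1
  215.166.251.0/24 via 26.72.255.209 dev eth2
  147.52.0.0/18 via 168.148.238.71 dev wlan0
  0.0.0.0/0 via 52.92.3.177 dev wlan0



Longest prefix match for 97.151.13.115:
  /11 136.128.0.0: no
  /25 97.151.13.0: MATCH
  /24 215.166.251.0: no
  /18 147.52.0.0: no
  /0 0.0.0.0: MATCH
Selected: next-hop 31.172.90.209 via eth1 (matched /25)


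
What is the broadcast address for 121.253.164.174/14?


Network: 121.252.0.0/14
Host bits = 18
Set all host bits to 1:
Broadcast: 121.255.255.255


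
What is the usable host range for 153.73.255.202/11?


Network: 153.64.0.0
Broadcast: 153.95.255.255
First usable = network + 1
Last usable = broadcast - 1
Range: 153.64.0.1 to 153.95.255.254


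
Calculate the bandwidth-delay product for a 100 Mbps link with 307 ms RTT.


BDP = bandwidth * RTT
= 100 Mbps * 307 ms
= 100 * 1e6 * 307 / 1000 bits
= 30700000 bits
= 3837500 bytes
= 3747.5586 KB
BDP = 30700000 bits (3837500 bytes)


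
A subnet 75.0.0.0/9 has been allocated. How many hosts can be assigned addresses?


Host bits = 32 - 9 = 23
Total addresses = 2^23 = 8388608
Usable = total - 2 (network and broadcast)
Usable hosts: 8388606


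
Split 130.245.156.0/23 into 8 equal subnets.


New prefix = 23 + 3 = 26
Each subnet has 64 addresses
  130.245.156.0/26
  130.245.156.64/26
  130.245.156.128/26
  130.245.156.192/26
  130.245.157.0/26
  130.245.157.64/26
  130.245.157.128/26
  130.245.157.192/26
Subnets: 130.245.156.0/26, 130.245.156.64/26, 130.245.156.128/26, 130.245.156.192/26, 130.245.157.0/26, 130.245.157.64/26, 130.245.157.128/26, 130.245.157.192/26


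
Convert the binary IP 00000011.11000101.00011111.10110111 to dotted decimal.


00000011 = 3
11000101 = 197
00011111 = 31
10110111 = 183
IP: 3.197.31.183


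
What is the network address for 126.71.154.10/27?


IP:   01111110.01000111.10011010.00001010
Mask: 11111111.11111111.11111111.11100000
AND operation:
Net:  01111110.01000111.10011010.00000000
Network: 126.71.154.0/27


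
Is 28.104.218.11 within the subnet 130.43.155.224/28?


Subnet network: 130.43.155.224
Test IP AND mask: 28.104.218.0
No, 28.104.218.11 is not in 130.43.155.224/28


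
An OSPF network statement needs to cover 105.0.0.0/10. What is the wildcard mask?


Subnet mask: 255.192.0.0
Wildcard = 255.255.255.255 - subnet mask
255 - 255 = 0
255 - 192 = 63
255 - 0 = 255
255 - 0 = 255
Wildcard: 0.63.255.255


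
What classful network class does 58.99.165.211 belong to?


First octet: 58
Binary: 00111010
0xxxxxxx -> Class A (1-126)
Class A, default mask 255.0.0.0 (/8)


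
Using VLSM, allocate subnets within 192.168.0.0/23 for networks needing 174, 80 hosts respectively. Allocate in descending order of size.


174 hosts -> /24 (254 usable): 192.168.0.0/24
80 hosts -> /25 (126 usable): 192.168.1.0/25
Allocation: 192.168.0.0/24 (174 hosts, 254 usable); 192.168.1.0/25 (80 hosts, 126 usable)


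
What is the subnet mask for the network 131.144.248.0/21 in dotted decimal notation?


/21 means 21 network bits, 11 host bits
Binary: 11111111111111111111100000000000
Mask: 255.255.248.0


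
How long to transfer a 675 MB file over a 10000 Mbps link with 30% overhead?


Effective throughput = 10000 * (1 - 30/100) = 7000 Mbps
File size in Mb = 675 * 8 = 5400 Mb
Time = 5400 / 7000
Time = 0.7714 seconds


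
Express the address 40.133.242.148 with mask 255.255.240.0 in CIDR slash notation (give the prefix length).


Binary: 11111111.11111111.11110000.00000000
Count leading 1s
Prefix: /20


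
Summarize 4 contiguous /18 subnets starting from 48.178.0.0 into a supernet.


Original prefix: /18
Number of subnets: 4 = 2^2
New prefix = 18 - 2 = 16
Supernet: 48.178.0.0/16


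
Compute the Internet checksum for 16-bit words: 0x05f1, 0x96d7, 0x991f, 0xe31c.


Sum all words (with carry folding):
+ 0x05f1 = 0x05f1
+ 0x96d7 = 0x9cc8
+ 0x991f = 0x35e8
+ 0xe31c = 0x1905
One's complement: ~0x1905
Checksum = 0xe6fa


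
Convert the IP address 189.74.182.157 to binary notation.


189 = 10111101
74 = 01001010
182 = 10110110
157 = 10011101
Binary: 10111101.01001010.10110110.10011101


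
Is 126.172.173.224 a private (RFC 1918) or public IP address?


RFC 1918 private ranges:
  10.0.0.0/8 (10.0.0.0 - 10.255.255.255)
  172.16.0.0/12 (172.16.0.0 - 172.31.255.255)
  192.168.0.0/16 (192.168.0.0 - 192.168.255.255)
Public (not in any RFC 1918 range)


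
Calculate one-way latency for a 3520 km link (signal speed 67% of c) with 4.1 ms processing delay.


Speed = 0.67 * 3e5 km/s = 201000 km/s
Propagation delay = 3520 / 201000 = 0.0175 s = 17.5124 ms
Processing delay = 4.1 ms
Total one-way latency = 21.6124 ms


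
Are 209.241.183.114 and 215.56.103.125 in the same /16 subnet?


Mask: 255.255.0.0
209.241.183.114 AND mask = 209.241.0.0
215.56.103.125 AND mask = 215.56.0.0
No, different subnets (209.241.0.0 vs 215.56.0.0)


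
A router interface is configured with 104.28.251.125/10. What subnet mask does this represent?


/10 means 10 network bits, 22 host bits
Binary: 11111111110000000000000000000000
Mask: 255.192.0.0


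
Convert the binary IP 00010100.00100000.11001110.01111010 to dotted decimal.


00010100 = 20
00100000 = 32
11001110 = 206
01111010 = 122
IP: 20.32.206.122


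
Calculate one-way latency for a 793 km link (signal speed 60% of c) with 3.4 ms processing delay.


Speed = 0.6 * 3e5 km/s = 180000 km/s
Propagation delay = 793 / 180000 = 0.0044 s = 4.4056 ms
Processing delay = 3.4 ms
Total one-way latency = 7.8056 ms


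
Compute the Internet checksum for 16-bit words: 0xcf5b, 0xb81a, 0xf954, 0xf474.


Sum all words (with carry folding):
+ 0xcf5b = 0xcf5b
+ 0xb81a = 0x8776
+ 0xf954 = 0x80cb
+ 0xf474 = 0x7540
One's complement: ~0x7540
Checksum = 0x8abf


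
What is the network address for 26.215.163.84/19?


IP:   00011010.11010111.10100011.01010100
Mask: 11111111.11111111.11100000.00000000
AND operation:
Net:  00011010.11010111.10100000.00000000
Network: 26.215.160.0/19


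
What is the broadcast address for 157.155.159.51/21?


Network: 157.155.152.0/21
Host bits = 11
Set all host bits to 1:
Broadcast: 157.155.159.255


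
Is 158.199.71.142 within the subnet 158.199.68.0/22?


Subnet network: 158.199.68.0
Test IP AND mask: 158.199.68.0
Yes, 158.199.71.142 is in 158.199.68.0/22


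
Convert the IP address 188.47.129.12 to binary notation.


188 = 10111100
47 = 00101111
129 = 10000001
12 = 00001100
Binary: 10111100.00101111.10000001.00001100


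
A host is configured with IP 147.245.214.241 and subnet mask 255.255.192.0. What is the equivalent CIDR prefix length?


Binary: 11111111.11111111.11000000.00000000
Count leading 1s
Prefix: /18


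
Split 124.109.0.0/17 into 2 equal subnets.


New prefix = 17 + 1 = 18
Each subnet has 16384 addresses
  124.109.0.0/18
  124.109.64.0/18
Subnets: 124.109.0.0/18, 124.109.64.0/18


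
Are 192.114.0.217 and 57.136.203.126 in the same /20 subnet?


Mask: 255.255.240.0
192.114.0.217 AND mask = 192.114.0.0
57.136.203.126 AND mask = 57.136.192.0
No, different subnets (192.114.0.0 vs 57.136.192.0)


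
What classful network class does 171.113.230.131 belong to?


First octet: 171
Binary: 10101011
10xxxxxx -> Class B (128-191)
Class B, default mask 255.255.0.0 (/16)


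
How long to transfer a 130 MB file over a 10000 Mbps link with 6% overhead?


Effective throughput = 10000 * (1 - 6/100) = 9400 Mbps
File size in Mb = 130 * 8 = 1040 Mb
Time = 1040 / 9400
Time = 0.1106 seconds


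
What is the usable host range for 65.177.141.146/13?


Network: 65.176.0.0
Broadcast: 65.183.255.255
First usable = network + 1
Last usable = broadcast - 1
Range: 65.176.0.1 to 65.183.255.254


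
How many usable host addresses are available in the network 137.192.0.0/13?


Host bits = 32 - 13 = 19
Total addresses = 2^19 = 524288
Usable = total - 2 (network and broadcast)
Usable hosts: 524286


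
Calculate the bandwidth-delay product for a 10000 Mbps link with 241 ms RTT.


BDP = bandwidth * RTT
= 10000 Mbps * 241 ms
= 10000 * 1e6 * 241 / 1000 bits
= 2410000000 bits
= 301250000 bytes
= 294189.4531 KB
BDP = 2410000000 bits (301250000 bytes)


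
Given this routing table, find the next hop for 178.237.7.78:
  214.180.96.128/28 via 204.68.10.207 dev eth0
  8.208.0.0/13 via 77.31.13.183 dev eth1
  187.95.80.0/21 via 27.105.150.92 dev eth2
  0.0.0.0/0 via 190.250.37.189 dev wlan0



Longest prefix match for 178.237.7.78:
  /28 214.180.96.128: no
  /13 8.208.0.0: no
  /21 187.95.80.0: no
  /0 0.0.0.0: MATCH
Selected: next-hop 190.250.37.189 via wlan0 (matched /0)


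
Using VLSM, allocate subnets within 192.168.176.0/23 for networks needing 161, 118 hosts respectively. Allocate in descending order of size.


161 hosts -> /24 (254 usable): 192.168.176.0/24
118 hosts -> /25 (126 usable): 192.168.177.0/25
Allocation: 192.168.176.0/24 (161 hosts, 254 usable); 192.168.177.0/25 (118 hosts, 126 usable)


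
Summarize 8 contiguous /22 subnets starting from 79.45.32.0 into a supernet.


Original prefix: /22
Number of subnets: 8 = 2^3
New prefix = 22 - 3 = 19
Supernet: 79.45.32.0/19


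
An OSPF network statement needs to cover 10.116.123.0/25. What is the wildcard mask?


Subnet mask: 255.255.255.128
Wildcard = 255.255.255.255 - subnet mask
255 - 255 = 0
255 - 255 = 0
255 - 255 = 0
255 - 128 = 127
Wildcard: 0.0.0.127


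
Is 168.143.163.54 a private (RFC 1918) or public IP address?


RFC 1918 private ranges:
  10.0.0.0/8 (10.0.0.0 - 10.255.255.255)
  172.16.0.0/12 (172.16.0.0 - 172.31.255.255)
  192.168.0.0/16 (192.168.0.0 - 192.168.255.255)
Public (not in any RFC 1918 range)


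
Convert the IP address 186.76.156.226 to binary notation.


186 = 10111010
76 = 01001100
156 = 10011100
226 = 11100010
Binary: 10111010.01001100.10011100.11100010


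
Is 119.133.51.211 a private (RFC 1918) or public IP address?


RFC 1918 private ranges:
  10.0.0.0/8 (10.0.0.0 - 10.255.255.255)
  172.16.0.0/12 (172.16.0.0 - 172.31.255.255)
  192.168.0.0/16 (192.168.0.0 - 192.168.255.255)
Public (not in any RFC 1918 range)


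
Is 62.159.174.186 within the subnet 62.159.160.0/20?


Subnet network: 62.159.160.0
Test IP AND mask: 62.159.160.0
Yes, 62.159.174.186 is in 62.159.160.0/20


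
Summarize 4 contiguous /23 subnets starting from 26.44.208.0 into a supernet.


Original prefix: /23
Number of subnets: 4 = 2^2
New prefix = 23 - 2 = 21
Supernet: 26.44.208.0/21


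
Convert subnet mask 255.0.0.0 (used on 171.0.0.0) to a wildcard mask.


Subnet mask: 255.0.0.0
Wildcard = 255.255.255.255 - subnet mask
255 - 255 = 0
255 - 0 = 255
255 - 0 = 255
255 - 0 = 255
Wildcard: 0.255.255.255


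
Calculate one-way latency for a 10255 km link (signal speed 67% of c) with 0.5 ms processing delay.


Speed = 0.67 * 3e5 km/s = 201000 km/s
Propagation delay = 10255 / 201000 = 0.051 s = 51.0199 ms
Processing delay = 0.5 ms
Total one-way latency = 51.5199 ms


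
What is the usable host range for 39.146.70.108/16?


Network: 39.146.0.0
Broadcast: 39.146.255.255
First usable = network + 1
Last usable = broadcast - 1
Range: 39.146.0.1 to 39.146.255.254


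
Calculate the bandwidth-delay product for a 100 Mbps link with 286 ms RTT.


BDP = bandwidth * RTT
= 100 Mbps * 286 ms
= 100 * 1e6 * 286 / 1000 bits
= 28600000 bits
= 3575000 bytes
= 3491.2109 KB
BDP = 28600000 bits (3575000 bytes)


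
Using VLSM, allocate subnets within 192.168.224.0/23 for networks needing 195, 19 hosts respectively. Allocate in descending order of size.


195 hosts -> /24 (254 usable): 192.168.224.0/24
19 hosts -> /27 (30 usable): 192.168.225.0/27
Allocation: 192.168.224.0/24 (195 hosts, 254 usable); 192.168.225.0/27 (19 hosts, 30 usable)


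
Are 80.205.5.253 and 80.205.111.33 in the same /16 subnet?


Mask: 255.255.0.0
80.205.5.253 AND mask = 80.205.0.0
80.205.111.33 AND mask = 80.205.0.0
Yes, same subnet (80.205.0.0)


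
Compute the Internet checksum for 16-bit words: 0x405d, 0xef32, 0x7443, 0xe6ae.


Sum all words (with carry folding):
+ 0x405d = 0x405d
+ 0xef32 = 0x2f90
+ 0x7443 = 0xa3d3
+ 0xe6ae = 0x8a82
One's complement: ~0x8a82
Checksum = 0x757d


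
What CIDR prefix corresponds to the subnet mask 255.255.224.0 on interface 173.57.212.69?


Binary: 11111111.11111111.11100000.00000000
Count leading 1s
Prefix: /19


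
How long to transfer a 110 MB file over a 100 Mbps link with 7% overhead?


Effective throughput = 100 * (1 - 7/100) = 93 Mbps
File size in Mb = 110 * 8 = 880 Mb
Time = 880 / 93
Time = 9.4624 seconds


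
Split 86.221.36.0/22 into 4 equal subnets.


New prefix = 22 + 2 = 24
Each subnet has 256 addresses
  86.221.36.0/24
  86.221.37.0/24
  86.221.38.0/24
  86.221.39.0/24
Subnets: 86.221.36.0/24, 86.221.37.0/24, 86.221.38.0/24, 86.221.39.0/24


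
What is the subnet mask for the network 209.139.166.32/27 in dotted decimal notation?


/27 means 27 network bits, 5 host bits
Binary: 11111111111111111111111111100000
Mask: 255.255.255.224


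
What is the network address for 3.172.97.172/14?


IP:   00000011.10101100.01100001.10101100
Mask: 11111111.11111100.00000000.00000000
AND operation:
Net:  00000011.10101100.00000000.00000000
Network: 3.172.0.0/14


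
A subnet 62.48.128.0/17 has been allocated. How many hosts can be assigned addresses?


Host bits = 32 - 17 = 15
Total addresses = 2^15 = 32768
Usable = total - 2 (network and broadcast)
Usable hosts: 32766


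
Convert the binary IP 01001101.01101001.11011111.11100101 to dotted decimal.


01001101 = 77
01101001 = 105
11011111 = 223
11100101 = 229
IP: 77.105.223.229


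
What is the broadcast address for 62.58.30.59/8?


Network: 62.0.0.0/8
Host bits = 24
Set all host bits to 1:
Broadcast: 62.255.255.255


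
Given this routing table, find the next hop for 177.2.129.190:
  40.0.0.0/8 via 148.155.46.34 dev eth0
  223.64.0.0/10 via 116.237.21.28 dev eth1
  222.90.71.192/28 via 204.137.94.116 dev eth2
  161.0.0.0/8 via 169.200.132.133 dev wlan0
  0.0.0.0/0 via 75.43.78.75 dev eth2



Longest prefix match for 177.2.129.190:
  /8 40.0.0.0: no
  /10 223.64.0.0: no
  /28 222.90.71.192: no
  /8 161.0.0.0: no
  /0 0.0.0.0: MATCH
Selected: next-hop 75.43.78.75 via eth2 (matched /0)


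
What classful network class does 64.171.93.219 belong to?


First octet: 64
Binary: 01000000
0xxxxxxx -> Class A (1-126)
Class A, default mask 255.0.0.0 (/8)


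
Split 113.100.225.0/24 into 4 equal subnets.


New prefix = 24 + 2 = 26
Each subnet has 64 addresses
  113.100.225.0/26
  113.100.225.64/26
  113.100.225.128/26
  113.100.225.192/26
Subnets: 113.100.225.0/26, 113.100.225.64/26, 113.100.225.128/26, 113.100.225.192/26


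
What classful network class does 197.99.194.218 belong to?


First octet: 197
Binary: 11000101
110xxxxx -> Class C (192-223)
Class C, default mask 255.255.255.0 (/24)


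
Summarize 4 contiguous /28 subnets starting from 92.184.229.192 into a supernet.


Original prefix: /28
Number of subnets: 4 = 2^2
New prefix = 28 - 2 = 26
Supernet: 92.184.229.192/26


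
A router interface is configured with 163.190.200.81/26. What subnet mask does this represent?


/26 means 26 network bits, 6 host bits
Binary: 11111111111111111111111111000000
Mask: 255.255.255.192


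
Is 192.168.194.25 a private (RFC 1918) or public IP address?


RFC 1918 private ranges:
  10.0.0.0/8 (10.0.0.0 - 10.255.255.255)
  172.16.0.0/12 (172.16.0.0 - 172.31.255.255)
  192.168.0.0/16 (192.168.0.0 - 192.168.255.255)
Private (in 192.168.0.0/16)


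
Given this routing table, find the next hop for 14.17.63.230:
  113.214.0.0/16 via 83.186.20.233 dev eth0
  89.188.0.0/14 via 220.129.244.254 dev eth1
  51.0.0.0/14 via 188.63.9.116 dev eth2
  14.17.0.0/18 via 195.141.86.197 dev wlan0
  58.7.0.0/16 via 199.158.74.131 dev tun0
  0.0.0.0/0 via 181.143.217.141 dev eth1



Longest prefix match for 14.17.63.230:
  /16 113.214.0.0: no
  /14 89.188.0.0: no
  /14 51.0.0.0: no
  /18 14.17.0.0: MATCH
  /16 58.7.0.0: no
  /0 0.0.0.0: MATCH
Selected: next-hop 195.141.86.197 via wlan0 (matched /18)


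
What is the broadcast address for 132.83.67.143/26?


Network: 132.83.67.128/26
Host bits = 6
Set all host bits to 1:
Broadcast: 132.83.67.191


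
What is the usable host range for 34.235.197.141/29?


Network: 34.235.197.136
Broadcast: 34.235.197.143
First usable = network + 1
Last usable = broadcast - 1
Range: 34.235.197.137 to 34.235.197.142


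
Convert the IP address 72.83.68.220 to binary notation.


72 = 01001000
83 = 01010011
68 = 01000100
220 = 11011100
Binary: 01001000.01010011.01000100.11011100


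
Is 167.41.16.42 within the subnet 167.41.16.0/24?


Subnet network: 167.41.16.0
Test IP AND mask: 167.41.16.0
Yes, 167.41.16.42 is in 167.41.16.0/24


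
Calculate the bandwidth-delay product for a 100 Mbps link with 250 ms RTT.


BDP = bandwidth * RTT
= 100 Mbps * 250 ms
= 100 * 1e6 * 250 / 1000 bits
= 25000000 bits
= 3125000 bytes
= 3051.7578 KB
BDP = 25000000 bits (3125000 bytes)


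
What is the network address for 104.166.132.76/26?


IP:   01101000.10100110.10000100.01001100
Mask: 11111111.11111111.11111111.11000000
AND operation:
Net:  01101000.10100110.10000100.01000000
Network: 104.166.132.64/26


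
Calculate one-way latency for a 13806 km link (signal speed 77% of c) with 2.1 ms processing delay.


Speed = 0.77 * 3e5 km/s = 231000 km/s
Propagation delay = 13806 / 231000 = 0.0598 s = 59.7662 ms
Processing delay = 2.1 ms
Total one-way latency = 61.8662 ms


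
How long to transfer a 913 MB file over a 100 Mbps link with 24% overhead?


Effective throughput = 100 * (1 - 24/100) = 76 Mbps
File size in Mb = 913 * 8 = 7304 Mb
Time = 7304 / 76
Time = 96.1053 seconds


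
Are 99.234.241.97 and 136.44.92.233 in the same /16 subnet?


Mask: 255.255.0.0
99.234.241.97 AND mask = 99.234.0.0
136.44.92.233 AND mask = 136.44.0.0
No, different subnets (99.234.0.0 vs 136.44.0.0)


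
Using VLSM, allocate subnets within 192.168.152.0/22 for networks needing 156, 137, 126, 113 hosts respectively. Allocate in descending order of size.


156 hosts -> /24 (254 usable): 192.168.152.0/24
137 hosts -> /24 (254 usable): 192.168.153.0/24
126 hosts -> /25 (126 usable): 192.168.154.0/25
113 hosts -> /25 (126 usable): 192.168.154.128/25
Allocation: 192.168.152.0/24 (156 hosts, 254 usable); 192.168.153.0/24 (137 hosts, 254 usable); 192.168.154.0/25 (126 hosts, 126 usable); 192.168.154.128/25 (113 hosts, 126 usable)


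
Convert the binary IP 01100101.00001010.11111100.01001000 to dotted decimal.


01100101 = 101
00001010 = 10
11111100 = 252
01001000 = 72
IP: 101.10.252.72


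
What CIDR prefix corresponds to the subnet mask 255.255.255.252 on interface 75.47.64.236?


Binary: 11111111.11111111.11111111.11111100
Count leading 1s
Prefix: /30


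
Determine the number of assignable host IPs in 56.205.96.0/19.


Host bits = 32 - 19 = 13
Total addresses = 2^13 = 8192
Usable = total - 2 (network and broadcast)
Usable hosts: 8190


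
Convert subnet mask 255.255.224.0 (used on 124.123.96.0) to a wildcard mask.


Subnet mask: 255.255.224.0
Wildcard = 255.255.255.255 - subnet mask
255 - 255 = 0
255 - 255 = 0
255 - 224 = 31
255 - 0 = 255
Wildcard: 0.0.31.255


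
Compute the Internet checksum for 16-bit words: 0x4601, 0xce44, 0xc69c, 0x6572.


Sum all words (with carry folding):
+ 0x4601 = 0x4601
+ 0xce44 = 0x1446
+ 0xc69c = 0xdae2
+ 0x6572 = 0x4055
One's complement: ~0x4055
Checksum = 0xbfaa


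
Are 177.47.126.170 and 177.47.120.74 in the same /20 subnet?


Mask: 255.255.240.0
177.47.126.170 AND mask = 177.47.112.0
177.47.120.74 AND mask = 177.47.112.0
Yes, same subnet (177.47.112.0)


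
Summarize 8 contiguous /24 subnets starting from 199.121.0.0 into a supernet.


Original prefix: /24
Number of subnets: 8 = 2^3
New prefix = 24 - 3 = 21
Supernet: 199.121.0.0/21


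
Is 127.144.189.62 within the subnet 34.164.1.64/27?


Subnet network: 34.164.1.64
Test IP AND mask: 127.144.189.32
No, 127.144.189.62 is not in 34.164.1.64/27


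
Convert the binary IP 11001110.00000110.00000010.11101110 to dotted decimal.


11001110 = 206
00000110 = 6
00000010 = 2
11101110 = 238
IP: 206.6.2.238


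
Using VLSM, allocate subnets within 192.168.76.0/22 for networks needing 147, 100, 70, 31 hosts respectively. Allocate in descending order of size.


147 hosts -> /24 (254 usable): 192.168.76.0/24
100 hosts -> /25 (126 usable): 192.168.77.0/25
70 hosts -> /25 (126 usable): 192.168.77.128/25
31 hosts -> /26 (62 usable): 192.168.78.0/26
Allocation: 192.168.76.0/24 (147 hosts, 254 usable); 192.168.77.0/25 (100 hosts, 126 usable); 192.168.77.128/25 (70 hosts, 126 usable); 192.168.78.0/26 (31 hosts, 62 usable)


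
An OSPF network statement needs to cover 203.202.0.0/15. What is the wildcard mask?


Subnet mask: 255.254.0.0
Wildcard = 255.255.255.255 - subnet mask
255 - 255 = 0
255 - 254 = 1
255 - 0 = 255
255 - 0 = 255
Wildcard: 0.1.255.255


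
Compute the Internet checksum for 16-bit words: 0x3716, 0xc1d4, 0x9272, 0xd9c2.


Sum all words (with carry folding):
+ 0x3716 = 0x3716
+ 0xc1d4 = 0xf8ea
+ 0x9272 = 0x8b5d
+ 0xd9c2 = 0x6520
One's complement: ~0x6520
Checksum = 0x9adf


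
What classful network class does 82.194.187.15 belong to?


First octet: 82
Binary: 01010010
0xxxxxxx -> Class A (1-126)
Class A, default mask 255.0.0.0 (/8)


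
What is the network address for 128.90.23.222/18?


IP:   10000000.01011010.00010111.11011110
Mask: 11111111.11111111.11000000.00000000
AND operation:
Net:  10000000.01011010.00000000.00000000
Network: 128.90.0.0/18


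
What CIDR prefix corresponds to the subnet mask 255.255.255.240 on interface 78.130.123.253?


Binary: 11111111.11111111.11111111.11110000
Count leading 1s
Prefix: /28


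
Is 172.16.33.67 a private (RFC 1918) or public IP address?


RFC 1918 private ranges:
  10.0.0.0/8 (10.0.0.0 - 10.255.255.255)
  172.16.0.0/12 (172.16.0.0 - 172.31.255.255)
  192.168.0.0/16 (192.168.0.0 - 192.168.255.255)
Private (in 172.16.0.0/12)


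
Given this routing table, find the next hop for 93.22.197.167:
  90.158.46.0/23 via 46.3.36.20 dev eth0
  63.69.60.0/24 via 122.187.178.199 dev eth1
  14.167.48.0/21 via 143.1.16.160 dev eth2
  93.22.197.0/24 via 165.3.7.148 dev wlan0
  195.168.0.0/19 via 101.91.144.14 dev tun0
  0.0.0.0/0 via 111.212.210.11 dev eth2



Longest prefix match for 93.22.197.167:
  /23 90.158.46.0: no
  /24 63.69.60.0: no
  /21 14.167.48.0: no
  /24 93.22.197.0: MATCH
  /19 195.168.0.0: no
  /0 0.0.0.0: MATCH
Selected: next-hop 165.3.7.148 via wlan0 (matched /24)


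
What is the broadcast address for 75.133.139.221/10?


Network: 75.128.0.0/10
Host bits = 22
Set all host bits to 1:
Broadcast: 75.191.255.255


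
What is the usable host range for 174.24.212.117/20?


Network: 174.24.208.0
Broadcast: 174.24.223.255
First usable = network + 1
Last usable = broadcast - 1
Range: 174.24.208.1 to 174.24.223.254


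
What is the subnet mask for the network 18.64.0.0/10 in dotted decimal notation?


/10 means 10 network bits, 22 host bits
Binary: 11111111110000000000000000000000
Mask: 255.192.0.0


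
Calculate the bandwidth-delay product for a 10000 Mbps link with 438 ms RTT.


BDP = bandwidth * RTT
= 10000 Mbps * 438 ms
= 10000 * 1e6 * 438 / 1000 bits
= 4380000000 bits
= 547500000 bytes
= 534667.9688 KB
BDP = 4380000000 bits (547500000 bytes)


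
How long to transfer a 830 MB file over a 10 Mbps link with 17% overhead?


Effective throughput = 10 * (1 - 17/100) = 8.3 Mbps
File size in Mb = 830 * 8 = 6640 Mb
Time = 6640 / 8.3
Time = 800.0 seconds


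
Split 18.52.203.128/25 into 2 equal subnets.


New prefix = 25 + 1 = 26
Each subnet has 64 addresses
  18.52.203.128/26
  18.52.203.192/26
Subnets: 18.52.203.128/26, 18.52.203.192/26


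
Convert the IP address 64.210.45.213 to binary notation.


64 = 01000000
210 = 11010010
45 = 00101101
213 = 11010101
Binary: 01000000.11010010.00101101.11010101


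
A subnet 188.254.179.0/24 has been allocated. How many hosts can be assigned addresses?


Host bits = 32 - 24 = 8
Total addresses = 2^8 = 256
Usable = total - 2 (network and broadcast)
Usable hosts: 254


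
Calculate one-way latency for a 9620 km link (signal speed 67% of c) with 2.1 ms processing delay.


Speed = 0.67 * 3e5 km/s = 201000 km/s
Propagation delay = 9620 / 201000 = 0.0479 s = 47.8607 ms
Processing delay = 2.1 ms
Total one-way latency = 49.9607 ms


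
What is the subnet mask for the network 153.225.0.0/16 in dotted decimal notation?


/16 means 16 network bits, 16 host bits
Binary: 11111111111111110000000000000000
Mask: 255.255.0.0


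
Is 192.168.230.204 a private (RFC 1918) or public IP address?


RFC 1918 private ranges:
  10.0.0.0/8 (10.0.0.0 - 10.255.255.255)
  172.16.0.0/12 (172.16.0.0 - 172.31.255.255)
  192.168.0.0/16 (192.168.0.0 - 192.168.255.255)
Private (in 192.168.0.0/16)


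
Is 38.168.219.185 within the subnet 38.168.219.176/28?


Subnet network: 38.168.219.176
Test IP AND mask: 38.168.219.176
Yes, 38.168.219.185 is in 38.168.219.176/28


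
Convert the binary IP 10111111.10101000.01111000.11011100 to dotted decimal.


10111111 = 191
10101000 = 168
01111000 = 120
11011100 = 220
IP: 191.168.120.220


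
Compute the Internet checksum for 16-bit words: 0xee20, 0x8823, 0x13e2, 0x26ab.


Sum all words (with carry folding):
+ 0xee20 = 0xee20
+ 0x8823 = 0x7644
+ 0x13e2 = 0x8a26
+ 0x26ab = 0xb0d1
One's complement: ~0xb0d1
Checksum = 0x4f2e


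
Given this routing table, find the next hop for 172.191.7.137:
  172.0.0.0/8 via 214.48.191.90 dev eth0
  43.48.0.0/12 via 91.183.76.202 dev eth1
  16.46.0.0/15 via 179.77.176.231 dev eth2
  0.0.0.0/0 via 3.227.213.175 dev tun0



Longest prefix match for 172.191.7.137:
  /8 172.0.0.0: MATCH
  /12 43.48.0.0: no
  /15 16.46.0.0: no
  /0 0.0.0.0: MATCH
Selected: next-hop 214.48.191.90 via eth0 (matched /8)


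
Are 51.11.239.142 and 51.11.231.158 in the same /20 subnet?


Mask: 255.255.240.0
51.11.239.142 AND mask = 51.11.224.0
51.11.231.158 AND mask = 51.11.224.0
Yes, same subnet (51.11.224.0)


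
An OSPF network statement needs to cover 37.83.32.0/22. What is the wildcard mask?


Subnet mask: 255.255.252.0
Wildcard = 255.255.255.255 - subnet mask
255 - 255 = 0
255 - 255 = 0
255 - 252 = 3
255 - 0 = 255
Wildcard: 0.0.3.255


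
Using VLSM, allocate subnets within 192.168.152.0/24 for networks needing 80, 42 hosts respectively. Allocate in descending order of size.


80 hosts -> /25 (126 usable): 192.168.152.0/25
42 hosts -> /26 (62 usable): 192.168.152.128/26
Allocation: 192.168.152.0/25 (80 hosts, 126 usable); 192.168.152.128/26 (42 hosts, 62 usable)


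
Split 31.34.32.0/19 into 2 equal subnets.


New prefix = 19 + 1 = 20
Each subnet has 4096 addresses
  31.34.32.0/20
  31.34.48.0/20
Subnets: 31.34.32.0/20, 31.34.48.0/20


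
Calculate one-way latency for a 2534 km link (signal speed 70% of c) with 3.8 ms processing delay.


Speed = 0.7 * 3e5 km/s = 210000 km/s
Propagation delay = 2534 / 210000 = 0.0121 s = 12.0667 ms
Processing delay = 3.8 ms
Total one-way latency = 15.8667 ms


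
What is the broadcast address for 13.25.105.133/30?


Network: 13.25.105.132/30
Host bits = 2
Set all host bits to 1:
Broadcast: 13.25.105.135


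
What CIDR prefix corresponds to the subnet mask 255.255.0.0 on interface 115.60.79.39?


Binary: 11111111.11111111.00000000.00000000
Count leading 1s
Prefix: /16


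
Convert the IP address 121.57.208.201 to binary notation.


121 = 01111001
57 = 00111001
208 = 11010000
201 = 11001001
Binary: 01111001.00111001.11010000.11001001


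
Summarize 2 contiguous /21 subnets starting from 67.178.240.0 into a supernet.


Original prefix: /21
Number of subnets: 2 = 2^1
New prefix = 21 - 1 = 20
Supernet: 67.178.240.0/20


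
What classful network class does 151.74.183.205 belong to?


First octet: 151
Binary: 10010111
10xxxxxx -> Class B (128-191)
Class B, default mask 255.255.0.0 (/16)


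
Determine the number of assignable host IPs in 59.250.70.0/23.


Host bits = 32 - 23 = 9
Total addresses = 2^9 = 512
Usable = total - 2 (network and broadcast)
Usable hosts: 510


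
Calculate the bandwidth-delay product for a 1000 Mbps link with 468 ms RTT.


BDP = bandwidth * RTT
= 1000 Mbps * 468 ms
= 1000 * 1e6 * 468 / 1000 bits
= 468000000 bits
= 58500000 bytes
= 57128.9062 KB
BDP = 468000000 bits (58500000 bytes)


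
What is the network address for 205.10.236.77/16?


IP:   11001101.00001010.11101100.01001101
Mask: 11111111.11111111.00000000.00000000
AND operation:
Net:  11001101.00001010.00000000.00000000
Network: 205.10.0.0/16


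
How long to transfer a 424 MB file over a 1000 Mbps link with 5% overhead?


Effective throughput = 1000 * (1 - 5/100) = 950 Mbps
File size in Mb = 424 * 8 = 3392 Mb
Time = 3392 / 950
Time = 3.5705 seconds


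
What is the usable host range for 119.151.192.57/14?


Network: 119.148.0.0
Broadcast: 119.151.255.255
First usable = network + 1
Last usable = broadcast - 1
Range: 119.148.0.1 to 119.151.255.254


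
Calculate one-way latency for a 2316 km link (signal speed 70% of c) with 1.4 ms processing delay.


Speed = 0.7 * 3e5 km/s = 210000 km/s
Propagation delay = 2316 / 210000 = 0.011 s = 11.0286 ms
Processing delay = 1.4 ms
Total one-way latency = 12.4286 ms


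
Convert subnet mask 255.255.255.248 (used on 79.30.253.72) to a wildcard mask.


Subnet mask: 255.255.255.248
Wildcard = 255.255.255.255 - subnet mask
255 - 255 = 0
255 - 255 = 0
255 - 255 = 0
255 - 248 = 7
Wildcard: 0.0.0.7


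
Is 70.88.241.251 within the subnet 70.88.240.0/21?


Subnet network: 70.88.240.0
Test IP AND mask: 70.88.240.0
Yes, 70.88.241.251 is in 70.88.240.0/21


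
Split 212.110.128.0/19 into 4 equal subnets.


New prefix = 19 + 2 = 21
Each subnet has 2048 addresses
  212.110.128.0/21
  212.110.136.0/21
  212.110.144.0/21
  212.110.152.0/21
Subnets: 212.110.128.0/21, 212.110.136.0/21, 212.110.144.0/21, 212.110.152.0/21


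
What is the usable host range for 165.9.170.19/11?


Network: 165.0.0.0
Broadcast: 165.31.255.255
First usable = network + 1
Last usable = broadcast - 1
Range: 165.0.0.1 to 165.31.255.254


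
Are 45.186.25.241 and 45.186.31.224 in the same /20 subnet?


Mask: 255.255.240.0
45.186.25.241 AND mask = 45.186.16.0
45.186.31.224 AND mask = 45.186.16.0
Yes, same subnet (45.186.16.0)


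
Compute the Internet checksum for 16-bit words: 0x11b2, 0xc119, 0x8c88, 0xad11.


Sum all words (with carry folding):
+ 0x11b2 = 0x11b2
+ 0xc119 = 0xd2cb
+ 0x8c88 = 0x5f54
+ 0xad11 = 0x0c66
One's complement: ~0x0c66
Checksum = 0xf399


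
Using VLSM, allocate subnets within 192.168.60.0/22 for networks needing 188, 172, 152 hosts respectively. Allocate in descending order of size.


188 hosts -> /24 (254 usable): 192.168.60.0/24
172 hosts -> /24 (254 usable): 192.168.61.0/24
152 hosts -> /24 (254 usable): 192.168.62.0/24
Allocation: 192.168.60.0/24 (188 hosts, 254 usable); 192.168.61.0/24 (172 hosts, 254 usable); 192.168.62.0/24 (152 hosts, 254 usable)


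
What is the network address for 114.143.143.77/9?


IP:   01110010.10001111.10001111.01001101
Mask: 11111111.10000000.00000000.00000000
AND operation:
Net:  01110010.10000000.00000000.00000000
Network: 114.128.0.0/9


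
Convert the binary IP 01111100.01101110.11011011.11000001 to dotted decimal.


01111100 = 124
01101110 = 110
11011011 = 219
11000001 = 193
IP: 124.110.219.193


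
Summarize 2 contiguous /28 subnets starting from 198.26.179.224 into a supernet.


Original prefix: /28
Number of subnets: 2 = 2^1
New prefix = 28 - 1 = 27
Supernet: 198.26.179.224/27


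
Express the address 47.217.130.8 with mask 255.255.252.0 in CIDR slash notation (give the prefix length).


Binary: 11111111.11111111.11111100.00000000
Count leading 1s
Prefix: /22


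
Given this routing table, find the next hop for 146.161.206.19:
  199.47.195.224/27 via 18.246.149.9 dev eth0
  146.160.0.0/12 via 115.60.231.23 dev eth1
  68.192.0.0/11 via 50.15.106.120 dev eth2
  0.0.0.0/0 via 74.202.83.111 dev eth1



Longest prefix match for 146.161.206.19:
  /27 199.47.195.224: no
  /12 146.160.0.0: MATCH
  /11 68.192.0.0: no
  /0 0.0.0.0: MATCH
Selected: next-hop 115.60.231.23 via eth1 (matched /12)


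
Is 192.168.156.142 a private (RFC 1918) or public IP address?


RFC 1918 private ranges:
  10.0.0.0/8 (10.0.0.0 - 10.255.255.255)
  172.16.0.0/12 (172.16.0.0 - 172.31.255.255)
  192.168.0.0/16 (192.168.0.0 - 192.168.255.255)
Private (in 192.168.0.0/16)


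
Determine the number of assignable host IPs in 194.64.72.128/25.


Host bits = 32 - 25 = 7
Total addresses = 2^7 = 128
Usable = total - 2 (network and broadcast)
Usable hosts: 126


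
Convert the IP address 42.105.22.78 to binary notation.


42 = 00101010
105 = 01101001
22 = 00010110
78 = 01001110
Binary: 00101010.01101001.00010110.01001110


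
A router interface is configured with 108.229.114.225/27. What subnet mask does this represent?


/27 means 27 network bits, 5 host bits
Binary: 11111111111111111111111111100000
Mask: 255.255.255.224


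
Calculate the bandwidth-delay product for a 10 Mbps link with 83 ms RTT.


BDP = bandwidth * RTT
= 10 Mbps * 83 ms
= 10 * 1e6 * 83 / 1000 bits
= 830000 bits
= 103750 bytes
= 101.3184 KB
BDP = 830000 bits (103750 bytes)


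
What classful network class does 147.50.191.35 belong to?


First octet: 147
Binary: 10010011
10xxxxxx -> Class B (128-191)
Class B, default mask 255.255.0.0 (/16)


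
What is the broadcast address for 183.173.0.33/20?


Network: 183.173.0.0/20
Host bits = 12
Set all host bits to 1:
Broadcast: 183.173.15.255


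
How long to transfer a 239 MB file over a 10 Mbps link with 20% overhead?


Effective throughput = 10 * (1 - 20/100) = 8 Mbps
File size in Mb = 239 * 8 = 1912 Mb
Time = 1912 / 8
Time = 239 seconds


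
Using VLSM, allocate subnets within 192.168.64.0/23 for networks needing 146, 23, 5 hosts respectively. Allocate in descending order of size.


146 hosts -> /24 (254 usable): 192.168.64.0/24
23 hosts -> /27 (30 usable): 192.168.65.0/27
5 hosts -> /29 (6 usable): 192.168.65.32/29
Allocation: 192.168.64.0/24 (146 hosts, 254 usable); 192.168.65.0/27 (23 hosts, 30 usable); 192.168.65.32/29 (5 hosts, 6 usable)


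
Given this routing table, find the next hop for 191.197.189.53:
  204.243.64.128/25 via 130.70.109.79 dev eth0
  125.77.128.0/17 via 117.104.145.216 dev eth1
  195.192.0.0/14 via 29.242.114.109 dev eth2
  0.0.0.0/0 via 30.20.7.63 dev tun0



Longest prefix match for 191.197.189.53:
  /25 204.243.64.128: no
  /17 125.77.128.0: no
  /14 195.192.0.0: no
  /0 0.0.0.0: MATCH
Selected: next-hop 30.20.7.63 via tun0 (matched /0)


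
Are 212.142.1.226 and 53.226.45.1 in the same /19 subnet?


Mask: 255.255.224.0
212.142.1.226 AND mask = 212.142.0.0
53.226.45.1 AND mask = 53.226.32.0
No, different subnets (212.142.0.0 vs 53.226.32.0)


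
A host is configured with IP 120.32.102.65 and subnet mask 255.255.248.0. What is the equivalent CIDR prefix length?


Binary: 11111111.11111111.11111000.00000000
Count leading 1s
Prefix: /21


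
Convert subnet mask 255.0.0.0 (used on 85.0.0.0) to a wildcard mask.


Subnet mask: 255.0.0.0
Wildcard = 255.255.255.255 - subnet mask
255 - 255 = 0
255 - 0 = 255
255 - 0 = 255
255 - 0 = 255
Wildcard: 0.255.255.255


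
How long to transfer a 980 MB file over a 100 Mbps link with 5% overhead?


Effective throughput = 100 * (1 - 5/100) = 95 Mbps
File size in Mb = 980 * 8 = 7840 Mb
Time = 7840 / 95
Time = 82.5263 seconds


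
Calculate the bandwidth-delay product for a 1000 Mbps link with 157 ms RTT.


BDP = bandwidth * RTT
= 1000 Mbps * 157 ms
= 1000 * 1e6 * 157 / 1000 bits
= 157000000 bits
= 19625000 bytes
= 19165.0391 KB
BDP = 157000000 bits (19625000 bytes)


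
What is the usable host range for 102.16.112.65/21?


Network: 102.16.112.0
Broadcast: 102.16.119.255
First usable = network + 1
Last usable = broadcast - 1
Range: 102.16.112.1 to 102.16.119.254


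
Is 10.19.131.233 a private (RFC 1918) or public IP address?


RFC 1918 private ranges:
  10.0.0.0/8 (10.0.0.0 - 10.255.255.255)
  172.16.0.0/12 (172.16.0.0 - 172.31.255.255)
  192.168.0.0/16 (192.168.0.0 - 192.168.255.255)
Private (in 10.0.0.0/8)


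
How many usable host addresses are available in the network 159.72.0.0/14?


Host bits = 32 - 14 = 18
Total addresses = 2^18 = 262144
Usable = total - 2 (network and broadcast)
Usable hosts: 262142


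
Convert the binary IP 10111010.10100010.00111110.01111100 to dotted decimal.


10111010 = 186
10100010 = 162
00111110 = 62
01111100 = 124
IP: 186.162.62.124


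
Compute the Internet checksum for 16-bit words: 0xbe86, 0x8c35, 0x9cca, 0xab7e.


Sum all words (with carry folding):
+ 0xbe86 = 0xbe86
+ 0x8c35 = 0x4abc
+ 0x9cca = 0xe786
+ 0xab7e = 0x9305
One's complement: ~0x9305
Checksum = 0x6cfa


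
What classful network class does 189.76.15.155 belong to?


First octet: 189
Binary: 10111101
10xxxxxx -> Class B (128-191)
Class B, default mask 255.255.0.0 (/16)


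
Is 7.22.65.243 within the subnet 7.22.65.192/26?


Subnet network: 7.22.65.192
Test IP AND mask: 7.22.65.192
Yes, 7.22.65.243 is in 7.22.65.192/26


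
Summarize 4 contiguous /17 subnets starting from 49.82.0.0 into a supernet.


Original prefix: /17
Number of subnets: 4 = 2^2
New prefix = 17 - 2 = 15
Supernet: 49.82.0.0/15


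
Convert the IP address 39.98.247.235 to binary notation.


39 = 00100111
98 = 01100010
247 = 11110111
235 = 11101011
Binary: 00100111.01100010.11110111.11101011


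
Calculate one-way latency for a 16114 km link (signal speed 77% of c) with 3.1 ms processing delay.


Speed = 0.77 * 3e5 km/s = 231000 km/s
Propagation delay = 16114 / 231000 = 0.0698 s = 69.7576 ms
Processing delay = 3.1 ms
Total one-way latency = 72.8576 ms


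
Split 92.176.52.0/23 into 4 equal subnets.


New prefix = 23 + 2 = 25
Each subnet has 128 addresses
  92.176.52.0/25
  92.176.52.128/25
  92.176.53.0/25
  92.176.53.128/25
Subnets: 92.176.52.0/25, 92.176.52.128/25, 92.176.53.0/25, 92.176.53.128/25


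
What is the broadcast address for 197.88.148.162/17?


Network: 197.88.128.0/17
Host bits = 15
Set all host bits to 1:
Broadcast: 197.88.255.255


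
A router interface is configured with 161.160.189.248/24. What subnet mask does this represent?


/24 means 24 network bits, 8 host bits
Binary: 11111111111111111111111100000000
Mask: 255.255.255.0


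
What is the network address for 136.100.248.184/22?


IP:   10001000.01100100.11111000.10111000
Mask: 11111111.11111111.11111100.00000000
AND operation:
Net:  10001000.01100100.11111000.00000000
Network: 136.100.248.0/22


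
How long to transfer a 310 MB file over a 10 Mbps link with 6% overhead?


Effective throughput = 10 * (1 - 6/100) = 9.4 Mbps
File size in Mb = 310 * 8 = 2480 Mb
Time = 2480 / 9.4
Time = 263.8298 seconds


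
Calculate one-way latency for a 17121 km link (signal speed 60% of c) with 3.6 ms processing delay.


Speed = 0.6 * 3e5 km/s = 180000 km/s
Propagation delay = 17121 / 180000 = 0.0951 s = 95.1167 ms
Processing delay = 3.6 ms
Total one-way latency = 98.7167 ms


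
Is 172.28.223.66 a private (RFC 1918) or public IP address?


RFC 1918 private ranges:
  10.0.0.0/8 (10.0.0.0 - 10.255.255.255)
  172.16.0.0/12 (172.16.0.0 - 172.31.255.255)
  192.168.0.0/16 (192.168.0.0 - 192.168.255.255)
Private (in 172.16.0.0/12)
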